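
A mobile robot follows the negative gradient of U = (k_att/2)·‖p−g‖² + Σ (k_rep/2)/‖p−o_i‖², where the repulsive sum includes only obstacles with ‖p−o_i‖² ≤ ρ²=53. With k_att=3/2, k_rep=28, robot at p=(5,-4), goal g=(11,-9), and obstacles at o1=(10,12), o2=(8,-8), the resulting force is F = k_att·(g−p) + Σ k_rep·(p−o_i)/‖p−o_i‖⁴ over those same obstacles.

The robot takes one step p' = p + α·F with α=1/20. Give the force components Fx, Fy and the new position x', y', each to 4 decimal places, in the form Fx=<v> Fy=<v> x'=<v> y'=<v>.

Fx=8.8656 Fy=-7.3208 x'=5.4433 y'=-4.3660

F_att = 3/2·(g−p) = 3/2·(6,-5) = (9.0000,-7.5000)
o1: d²=281 > ρ²=53 → inactive
o2: d²=25 ≤ ρ²=53; F_rep = 28·(-3,4)/25² = (-0.1344,0.1792)
F = F_att + ΣF_rep = (8.8656,-7.3208)
p' = p + 1/20·F = (5.4433,-4.3660)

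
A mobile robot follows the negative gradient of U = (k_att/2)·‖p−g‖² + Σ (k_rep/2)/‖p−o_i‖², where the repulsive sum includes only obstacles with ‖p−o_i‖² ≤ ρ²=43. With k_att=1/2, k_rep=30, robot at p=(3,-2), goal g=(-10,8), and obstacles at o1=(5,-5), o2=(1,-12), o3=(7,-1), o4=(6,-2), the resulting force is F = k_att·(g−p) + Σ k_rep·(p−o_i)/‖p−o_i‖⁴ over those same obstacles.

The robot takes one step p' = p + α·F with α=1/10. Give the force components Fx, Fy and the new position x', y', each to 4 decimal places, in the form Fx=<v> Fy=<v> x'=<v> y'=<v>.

F_att = 1/2·(g−p) = 1/2·(-13,10) = (-6.5000,5.0000)
o1: d²=13 ≤ ρ²=43; F_rep = 30·(-2,3)/13² = (-0.3550,0.5325)
o2: d²=104 > ρ²=43 → inactive
o3: d²=17 ≤ ρ²=43; F_rep = 30·(-4,-1)/17² = (-0.4152,-0.1038)
o4: d²=9 ≤ ρ²=43; F_rep = 30·(-3,0)/9² = (-1.1111,0.0000)
F = F_att + ΣF_rep = (-8.3814,5.4287)
p' = p + 1/10·F = (2.1619,-1.4571)

Fx=-8.3814 Fy=5.4287 x'=2.1619 y'=-1.4571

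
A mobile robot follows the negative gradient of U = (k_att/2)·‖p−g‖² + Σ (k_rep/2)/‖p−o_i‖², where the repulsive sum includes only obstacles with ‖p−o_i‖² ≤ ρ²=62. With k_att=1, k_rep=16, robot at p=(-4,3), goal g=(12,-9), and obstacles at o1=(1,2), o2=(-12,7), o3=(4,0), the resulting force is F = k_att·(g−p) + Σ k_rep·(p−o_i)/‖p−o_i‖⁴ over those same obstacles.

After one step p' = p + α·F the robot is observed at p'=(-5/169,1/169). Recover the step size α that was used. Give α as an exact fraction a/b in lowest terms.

F_att = 1·(g−p) = 1·(16,-12) = (16.0000,-12.0000)
o1: d²=26 ≤ ρ²=62; F_rep = 16·(-5,1)/26² = (-0.1183,0.0237)
o2: d²=80 > ρ²=62 → inactive
o3: d²=73 > ρ²=62 → inactive
F = F_att + ΣF_rep = (15.8817,-11.9763)
Δp = p'−p = (3.9704,-2.9941); α = Δx/Fx = (671/169) / (2684/169) = 1/4
check: Δy/Fy = (-506/169) / (-2024/169) = 1/4 ✓

α = 1/4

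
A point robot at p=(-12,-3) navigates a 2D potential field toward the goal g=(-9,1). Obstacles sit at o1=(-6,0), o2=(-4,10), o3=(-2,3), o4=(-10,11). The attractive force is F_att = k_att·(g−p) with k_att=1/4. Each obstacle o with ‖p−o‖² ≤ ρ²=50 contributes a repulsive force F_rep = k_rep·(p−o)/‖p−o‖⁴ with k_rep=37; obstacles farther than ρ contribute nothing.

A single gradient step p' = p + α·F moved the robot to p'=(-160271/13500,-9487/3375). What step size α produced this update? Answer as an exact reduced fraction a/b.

α = 1/5

F_att = 1/4·(g−p) = 1/4·(3,4) = (0.7500,1.0000)
o1: d²=45 ≤ ρ²=50; F_rep = 37·(-6,-3)/45² = (-0.1096,-0.0548)
o2: d²=233 > ρ²=50 → inactive
o3: d²=136 > ρ²=50 → inactive
o4: d²=200 > ρ²=50 → inactive
F = F_att + ΣF_rep = (0.6404,0.9452)
Δp = p'−p = (0.1281,0.1890); α = Δx/Fx = (1729/13500) / (1729/2700) = 1/5
check: Δy/Fy = (638/3375) / (638/675) = 1/5 ✓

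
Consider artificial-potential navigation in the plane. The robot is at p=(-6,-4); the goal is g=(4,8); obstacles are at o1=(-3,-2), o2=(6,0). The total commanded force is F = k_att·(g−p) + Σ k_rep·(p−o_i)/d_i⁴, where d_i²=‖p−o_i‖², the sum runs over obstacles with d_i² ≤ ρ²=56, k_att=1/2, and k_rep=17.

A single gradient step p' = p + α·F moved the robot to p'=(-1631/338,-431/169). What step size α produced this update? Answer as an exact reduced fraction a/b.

F_att = 1/2·(g−p) = 1/2·(10,12) = (5.0000,6.0000)
o1: d²=13 ≤ ρ²=56; F_rep = 17·(-3,-2)/13² = (-0.3018,-0.2012)
o2: d²=160 > ρ²=56 → inactive
F = F_att + ΣF_rep = (4.6982,5.7988)
Δp = p'−p = (1.1746,1.4497); α = Δx/Fx = (397/338) / (794/169) = 1/4
check: Δy/Fy = (245/169) / (980/169) = 1/4 ✓

α = 1/4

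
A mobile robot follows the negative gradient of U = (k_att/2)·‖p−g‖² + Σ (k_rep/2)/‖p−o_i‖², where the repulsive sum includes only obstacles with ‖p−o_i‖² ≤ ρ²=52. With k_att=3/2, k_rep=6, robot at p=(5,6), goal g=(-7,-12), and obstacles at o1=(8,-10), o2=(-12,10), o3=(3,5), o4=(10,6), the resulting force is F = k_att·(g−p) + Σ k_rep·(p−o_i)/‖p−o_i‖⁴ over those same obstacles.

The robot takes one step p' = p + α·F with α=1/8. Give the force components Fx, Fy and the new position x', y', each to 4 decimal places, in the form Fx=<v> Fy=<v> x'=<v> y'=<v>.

Fx=-17.5680 Fy=-26.7600 x'=2.8040 y'=2.6550

F_att = 3/2·(g−p) = 3/2·(-12,-18) = (-18.0000,-27.0000)
o1: d²=265 > ρ²=52 → inactive
o2: d²=305 > ρ²=52 → inactive
o3: d²=5 ≤ ρ²=52; F_rep = 6·(2,1)/5² = (0.4800,0.2400)
o4: d²=25 ≤ ρ²=52; F_rep = 6·(-5,0)/25² = (-0.0480,0.0000)
F = F_att + ΣF_rep = (-17.5680,-26.7600)
p' = p + 1/8·F = (2.8040,2.6550)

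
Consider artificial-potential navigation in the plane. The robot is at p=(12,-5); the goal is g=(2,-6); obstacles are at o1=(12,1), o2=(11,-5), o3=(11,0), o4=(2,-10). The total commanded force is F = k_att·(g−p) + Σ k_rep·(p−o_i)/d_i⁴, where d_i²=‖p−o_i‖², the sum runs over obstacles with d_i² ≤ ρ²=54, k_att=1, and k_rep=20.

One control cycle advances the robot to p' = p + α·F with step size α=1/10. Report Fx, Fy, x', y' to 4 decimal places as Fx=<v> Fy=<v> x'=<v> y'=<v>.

Fx=10.0296 Fy=-1.2405 x'=13.0030 y'=-5.1241

F_att = 1·(g−p) = 1·(-10,-1) = (-10.0000,-1.0000)
o1: d²=36 ≤ ρ²=54; F_rep = 20·(0,-6)/36² = (0.0000,-0.0926)
o2: d²=1 ≤ ρ²=54; F_rep = 20·(1,0)/1² = (20.0000,0.0000)
o3: d²=26 ≤ ρ²=54; F_rep = 20·(1,-5)/26² = (0.0296,-0.1479)
o4: d²=125 > ρ²=54 → inactive
F = F_att + ΣF_rep = (10.0296,-1.2405)
p' = p + 1/10·F = (13.0030,-5.1241)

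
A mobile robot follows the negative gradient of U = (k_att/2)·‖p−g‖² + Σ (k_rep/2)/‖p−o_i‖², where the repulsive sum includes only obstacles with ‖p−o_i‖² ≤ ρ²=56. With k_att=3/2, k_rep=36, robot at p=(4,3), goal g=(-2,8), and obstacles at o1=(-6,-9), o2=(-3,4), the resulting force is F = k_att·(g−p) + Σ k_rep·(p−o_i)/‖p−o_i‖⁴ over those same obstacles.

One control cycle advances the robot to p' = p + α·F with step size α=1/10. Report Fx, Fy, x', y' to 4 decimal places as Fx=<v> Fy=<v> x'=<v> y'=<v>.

Fx=-8.8992 Fy=7.4856 x'=3.1101 y'=3.7486

F_att = 3/2·(g−p) = 3/2·(-6,5) = (-9.0000,7.5000)
o1: d²=244 > ρ²=56 → inactive
o2: d²=50 ≤ ρ²=56; F_rep = 36·(7,-1)/50² = (0.1008,-0.0144)
F = F_att + ΣF_rep = (-8.8992,7.4856)
p' = p + 1/10·F = (3.1101,3.7486)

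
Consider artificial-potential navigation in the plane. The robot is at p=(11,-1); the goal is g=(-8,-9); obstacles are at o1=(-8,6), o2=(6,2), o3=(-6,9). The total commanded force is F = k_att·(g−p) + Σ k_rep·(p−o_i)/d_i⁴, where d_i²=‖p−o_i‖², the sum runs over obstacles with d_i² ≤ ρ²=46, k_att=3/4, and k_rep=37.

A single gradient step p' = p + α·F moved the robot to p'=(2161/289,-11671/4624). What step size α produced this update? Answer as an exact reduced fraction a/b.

α = 1/4

F_att = 3/4·(g−p) = 3/4·(-19,-8) = (-14.2500,-6.0000)
o1: d²=410 > ρ²=46 → inactive
o2: d²=34 ≤ ρ²=46; F_rep = 37·(5,-3)/34² = (0.1600,-0.0960)
o3: d²=389 > ρ²=46 → inactive
F = F_att + ΣF_rep = (-14.0900,-6.0960)
Δp = p'−p = (-3.5225,-1.5240); α = Δx/Fx = (-1018/289) / (-4072/289) = 1/4
check: Δy/Fy = (-7047/4624) / (-7047/1156) = 1/4 ✓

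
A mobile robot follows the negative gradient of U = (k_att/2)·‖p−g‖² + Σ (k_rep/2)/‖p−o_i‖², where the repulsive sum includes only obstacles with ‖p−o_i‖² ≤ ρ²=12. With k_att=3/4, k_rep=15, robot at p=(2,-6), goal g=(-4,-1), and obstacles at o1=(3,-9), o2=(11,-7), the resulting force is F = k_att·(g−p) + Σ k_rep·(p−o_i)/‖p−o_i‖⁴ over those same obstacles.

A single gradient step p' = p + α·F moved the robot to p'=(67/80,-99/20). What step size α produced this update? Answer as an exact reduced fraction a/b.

F_att = 3/4·(g−p) = 3/4·(-6,5) = (-4.5000,3.7500)
o1: d²=10 ≤ ρ²=12; F_rep = 15·(-1,3)/10² = (-0.1500,0.4500)
o2: d²=82 > ρ²=12 → inactive
F = F_att + ΣF_rep = (-4.6500,4.2000)
Δp = p'−p = (-1.1625,1.0500); α = Δx/Fx = (-93/80) / (-93/20) = 1/4
check: Δy/Fy = (21/20) / (21/5) = 1/4 ✓

α = 1/4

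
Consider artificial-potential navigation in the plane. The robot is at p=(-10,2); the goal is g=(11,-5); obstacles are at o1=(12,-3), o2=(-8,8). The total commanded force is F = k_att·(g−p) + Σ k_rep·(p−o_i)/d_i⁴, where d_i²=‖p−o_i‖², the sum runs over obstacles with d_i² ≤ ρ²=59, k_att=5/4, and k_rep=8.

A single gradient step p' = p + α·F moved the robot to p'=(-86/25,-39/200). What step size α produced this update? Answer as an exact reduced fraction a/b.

α = 1/4

F_att = 5/4·(g−p) = 5/4·(21,-7) = (26.2500,-8.7500)
o1: d²=509 > ρ²=59 → inactive
o2: d²=40 ≤ ρ²=59; F_rep = 8·(-2,-6)/40² = (-0.0100,-0.0300)
F = F_att + ΣF_rep = (26.2400,-8.7800)
Δp = p'−p = (6.5600,-2.1950); α = Δx/Fx = (164/25) / (656/25) = 1/4
check: Δy/Fy = (-439/200) / (-439/50) = 1/4 ✓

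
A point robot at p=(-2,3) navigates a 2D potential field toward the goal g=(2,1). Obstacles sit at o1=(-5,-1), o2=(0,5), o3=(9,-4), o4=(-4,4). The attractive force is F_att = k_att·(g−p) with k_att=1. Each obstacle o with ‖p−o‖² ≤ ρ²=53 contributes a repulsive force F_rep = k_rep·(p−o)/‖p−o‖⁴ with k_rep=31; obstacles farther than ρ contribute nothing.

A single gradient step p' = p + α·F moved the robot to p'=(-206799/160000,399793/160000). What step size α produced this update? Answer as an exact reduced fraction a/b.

α = 1/8

F_att = 1·(g−p) = 1·(4,-2) = (4.0000,-2.0000)
o1: d²=25 ≤ ρ²=53; F_rep = 31·(3,4)/25² = (0.1488,0.1984)
o2: d²=8 ≤ ρ²=53; F_rep = 31·(-2,-2)/8² = (-0.9688,-0.9688)
o3: d²=170 > ρ²=53 → inactive
o4: d²=5 ≤ ρ²=53; F_rep = 31·(2,-1)/5² = (2.4800,-1.2400)
F = F_att + ΣF_rep = (5.6601,-4.0103)
Δp = p'−p = (0.7075,-0.5013); α = Δx/Fx = (113201/160000) / (113201/20000) = 1/8
check: Δy/Fy = (-80207/160000) / (-80207/20000) = 1/8 ✓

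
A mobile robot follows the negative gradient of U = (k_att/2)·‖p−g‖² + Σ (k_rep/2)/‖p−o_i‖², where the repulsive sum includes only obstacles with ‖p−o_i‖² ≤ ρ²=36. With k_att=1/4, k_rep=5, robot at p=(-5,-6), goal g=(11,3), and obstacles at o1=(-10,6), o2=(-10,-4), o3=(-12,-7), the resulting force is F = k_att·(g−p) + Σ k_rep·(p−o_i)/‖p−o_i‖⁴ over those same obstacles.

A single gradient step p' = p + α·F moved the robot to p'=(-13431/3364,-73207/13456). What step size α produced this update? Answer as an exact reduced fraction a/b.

α = 1/4

F_att = 1/4·(g−p) = 1/4·(16,9) = (4.0000,2.2500)
o1: d²=169 > ρ²=36 → inactive
o2: d²=29 ≤ ρ²=36; F_rep = 5·(5,-2)/29² = (0.0297,-0.0119)
o3: d²=50 > ρ²=36 → inactive
F = F_att + ΣF_rep = (4.0297,2.2381)
Δp = p'−p = (1.0074,0.5595); α = Δx/Fx = (3389/3364) / (3389/841) = 1/4
check: Δy/Fy = (7529/13456) / (7529/3364) = 1/4 ✓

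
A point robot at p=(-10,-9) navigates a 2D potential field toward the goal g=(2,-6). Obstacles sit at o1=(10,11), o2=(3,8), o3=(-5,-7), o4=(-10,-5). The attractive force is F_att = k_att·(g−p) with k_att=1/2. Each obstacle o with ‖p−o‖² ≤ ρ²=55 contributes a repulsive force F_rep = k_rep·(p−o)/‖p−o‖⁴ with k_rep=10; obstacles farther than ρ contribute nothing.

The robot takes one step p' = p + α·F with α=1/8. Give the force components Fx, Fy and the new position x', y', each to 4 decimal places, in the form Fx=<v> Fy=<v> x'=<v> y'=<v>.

Fx=5.9405 Fy=1.3200 x'=-9.2574 y'=-8.8350

F_att = 1/2·(g−p) = 1/2·(12,3) = (6.0000,1.5000)
o1: d²=800 > ρ²=55 → inactive
o2: d²=458 > ρ²=55 → inactive
o3: d²=29 ≤ ρ²=55; F_rep = 10·(-5,-2)/29² = (-0.0595,-0.0238)
o4: d²=16 ≤ ρ²=55; F_rep = 10·(0,-4)/16² = (0.0000,-0.1562)
F = F_att + ΣF_rep = (5.9405,1.3200)
p' = p + 1/8·F = (-9.2574,-8.8350)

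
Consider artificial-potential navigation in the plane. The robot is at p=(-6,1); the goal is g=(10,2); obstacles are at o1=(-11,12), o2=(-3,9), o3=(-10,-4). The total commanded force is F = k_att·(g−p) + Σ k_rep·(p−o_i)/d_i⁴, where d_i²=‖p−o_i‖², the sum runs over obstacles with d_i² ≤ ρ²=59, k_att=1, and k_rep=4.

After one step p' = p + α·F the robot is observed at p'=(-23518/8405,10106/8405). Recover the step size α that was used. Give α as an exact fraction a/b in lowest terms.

α = 1/5

F_att = 1·(g−p) = 1·(16,1) = (16.0000,1.0000)
o1: d²=146 > ρ²=59 → inactive
o2: d²=73 > ρ²=59 → inactive
o3: d²=41 ≤ ρ²=59; F_rep = 4·(4,5)/41² = (0.0095,0.0119)
F = F_att + ΣF_rep = (16.0095,1.0119)
Δp = p'−p = (3.2019,0.2024); α = Δx/Fx = (26912/8405) / (26912/1681) = 1/5
check: Δy/Fy = (1701/8405) / (1701/1681) = 1/5 ✓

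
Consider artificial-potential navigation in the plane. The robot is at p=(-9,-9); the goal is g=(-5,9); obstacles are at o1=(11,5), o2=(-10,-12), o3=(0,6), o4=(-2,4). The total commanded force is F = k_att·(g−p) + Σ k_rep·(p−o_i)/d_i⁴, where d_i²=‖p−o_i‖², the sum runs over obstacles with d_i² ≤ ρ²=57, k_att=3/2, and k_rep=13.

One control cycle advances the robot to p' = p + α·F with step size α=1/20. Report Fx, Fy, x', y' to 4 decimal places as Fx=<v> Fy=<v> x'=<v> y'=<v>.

Fx=6.1300 Fy=27.3900 x'=-8.6935 y'=-7.6305

F_att = 3/2·(g−p) = 3/2·(4,18) = (6.0000,27.0000)
o1: d²=596 > ρ²=57 → inactive
o2: d²=10 ≤ ρ²=57; F_rep = 13·(1,3)/10² = (0.1300,0.3900)
o3: d²=306 > ρ²=57 → inactive
o4: d²=218 > ρ²=57 → inactive
F = F_att + ΣF_rep = (6.1300,27.3900)
p' = p + 1/20·F = (-8.6935,-7.6305)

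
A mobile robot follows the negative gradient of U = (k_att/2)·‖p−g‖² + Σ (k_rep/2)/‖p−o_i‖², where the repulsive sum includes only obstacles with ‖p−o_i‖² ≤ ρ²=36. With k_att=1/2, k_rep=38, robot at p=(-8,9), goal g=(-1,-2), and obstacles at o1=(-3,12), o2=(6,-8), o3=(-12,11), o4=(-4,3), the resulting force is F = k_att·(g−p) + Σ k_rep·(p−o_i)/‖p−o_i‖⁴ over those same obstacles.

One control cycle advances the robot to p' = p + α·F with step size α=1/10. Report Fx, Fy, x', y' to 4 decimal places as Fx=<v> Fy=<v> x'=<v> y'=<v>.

F_att = 1/2·(g−p) = 1/2·(7,-11) = (3.5000,-5.5000)
o1: d²=34 ≤ ρ²=36; F_rep = 38·(-5,-3)/34² = (-0.1644,-0.0986)
o2: d²=485 > ρ²=36 → inactive
o3: d²=20 ≤ ρ²=36; F_rep = 38·(4,-2)/20² = (0.3800,-0.1900)
o4: d²=52 > ρ²=36 → inactive
F = F_att + ΣF_rep = (3.7156,-5.7886)
p' = p + 1/10·F = (-7.6284,8.4211)

Fx=3.7156 Fy=-5.7886 x'=-7.6284 y'=8.4211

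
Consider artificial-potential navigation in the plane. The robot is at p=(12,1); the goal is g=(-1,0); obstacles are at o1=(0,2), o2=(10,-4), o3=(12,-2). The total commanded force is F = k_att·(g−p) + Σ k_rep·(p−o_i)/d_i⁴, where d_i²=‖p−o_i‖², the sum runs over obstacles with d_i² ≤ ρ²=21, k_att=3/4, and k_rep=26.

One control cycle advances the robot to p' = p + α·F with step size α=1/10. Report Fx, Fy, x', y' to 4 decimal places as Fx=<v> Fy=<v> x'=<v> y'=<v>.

F_att = 3/4·(g−p) = 3/4·(-13,-1) = (-9.7500,-0.7500)
o1: d²=145 > ρ²=21 → inactive
o2: d²=29 > ρ²=21 → inactive
o3: d²=9 ≤ ρ²=21; F_rep = 26·(0,3)/9² = (0.0000,0.9630)
F = F_att + ΣF_rep = (-9.7500,0.2130)
p' = p + 1/10·F = (11.0250,1.0213)

Fx=-9.7500 Fy=0.2130 x'=11.0250 y'=1.0213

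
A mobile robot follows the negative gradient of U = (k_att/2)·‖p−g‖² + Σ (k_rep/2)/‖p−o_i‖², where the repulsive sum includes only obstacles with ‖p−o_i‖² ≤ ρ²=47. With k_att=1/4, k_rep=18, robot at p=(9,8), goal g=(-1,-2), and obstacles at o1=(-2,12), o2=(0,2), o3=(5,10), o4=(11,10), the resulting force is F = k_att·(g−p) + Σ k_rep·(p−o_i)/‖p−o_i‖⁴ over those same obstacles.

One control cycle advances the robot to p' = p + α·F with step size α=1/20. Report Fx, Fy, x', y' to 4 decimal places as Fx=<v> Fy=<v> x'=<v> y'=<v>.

Fx=-2.8825 Fy=-3.1525 x'=8.8559 y'=7.8424

F_att = 1/4·(g−p) = 1/4·(-10,-10) = (-2.5000,-2.5000)
o1: d²=137 > ρ²=47 → inactive
o2: d²=117 > ρ²=47 → inactive
o3: d²=20 ≤ ρ²=47; F_rep = 18·(4,-2)/20² = (0.1800,-0.0900)
o4: d²=8 ≤ ρ²=47; F_rep = 18·(-2,-2)/8² = (-0.5625,-0.5625)
F = F_att + ΣF_rep = (-2.8825,-3.1525)
p' = p + 1/20·F = (8.8559,7.8424)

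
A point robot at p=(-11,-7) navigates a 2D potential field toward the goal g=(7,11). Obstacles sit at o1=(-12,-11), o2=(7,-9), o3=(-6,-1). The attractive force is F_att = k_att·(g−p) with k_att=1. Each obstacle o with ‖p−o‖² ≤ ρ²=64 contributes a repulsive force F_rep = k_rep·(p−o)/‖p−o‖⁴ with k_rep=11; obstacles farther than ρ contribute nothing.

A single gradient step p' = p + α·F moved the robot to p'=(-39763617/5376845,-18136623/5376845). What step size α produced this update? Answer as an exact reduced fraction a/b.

F_att = 1·(g−p) = 1·(18,18) = (18.0000,18.0000)
o1: d²=17 ≤ ρ²=64; F_rep = 11·(1,4)/17² = (0.0381,0.1522)
o2: d²=328 > ρ²=64 → inactive
o3: d²=61 ≤ ρ²=64; F_rep = 11·(-5,-6)/61² = (-0.0148,-0.0177)
F = F_att + ΣF_rep = (18.0233,18.1345)
Δp = p'−p = (3.6047,3.6269); α = Δx/Fx = (19381678/5376845) / (19381678/1075369) = 1/5
check: Δy/Fy = (19501292/5376845) / (19501292/1075369) = 1/5 ✓

α = 1/5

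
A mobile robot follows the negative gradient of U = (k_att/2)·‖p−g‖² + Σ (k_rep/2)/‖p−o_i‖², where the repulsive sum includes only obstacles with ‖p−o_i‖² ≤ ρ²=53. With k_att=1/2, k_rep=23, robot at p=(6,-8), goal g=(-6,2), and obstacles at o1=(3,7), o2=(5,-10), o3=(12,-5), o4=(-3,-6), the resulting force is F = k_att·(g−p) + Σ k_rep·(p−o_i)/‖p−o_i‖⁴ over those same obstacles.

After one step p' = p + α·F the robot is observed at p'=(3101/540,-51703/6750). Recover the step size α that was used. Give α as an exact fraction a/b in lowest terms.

F_att = 1/2·(g−p) = 1/2·(-12,10) = (-6.0000,5.0000)
o1: d²=234 > ρ²=53 → inactive
o2: d²=5 ≤ ρ²=53; F_rep = 23·(1,2)/5² = (0.9200,1.8400)
o3: d²=45 ≤ ρ²=53; F_rep = 23·(-6,-3)/45² = (-0.0681,-0.0341)
o4: d²=85 > ρ²=53 → inactive
F = F_att + ΣF_rep = (-5.1481,6.8059)
Δp = p'−p = (-0.2574,0.3403); α = Δx/Fx = (-139/540) / (-139/27) = 1/20
check: Δy/Fy = (2297/6750) / (4594/675) = 1/20 ✓

α = 1/20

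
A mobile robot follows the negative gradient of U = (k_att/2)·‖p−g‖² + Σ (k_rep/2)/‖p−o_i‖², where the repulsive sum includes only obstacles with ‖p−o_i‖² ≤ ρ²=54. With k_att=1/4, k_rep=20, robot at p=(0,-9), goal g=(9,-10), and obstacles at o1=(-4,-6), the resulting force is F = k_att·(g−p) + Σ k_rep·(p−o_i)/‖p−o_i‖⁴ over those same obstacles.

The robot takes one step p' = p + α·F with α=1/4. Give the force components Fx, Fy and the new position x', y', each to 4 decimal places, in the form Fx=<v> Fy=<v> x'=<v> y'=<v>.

F_att = 1/4·(g−p) = 1/4·(9,-1) = (2.2500,-0.2500)
o1: d²=25 ≤ ρ²=54; F_rep = 20·(4,-3)/25² = (0.1280,-0.0960)
F = F_att + ΣF_rep = (2.3780,-0.3460)
p' = p + 1/4·F = (0.5945,-9.0865)

Fx=2.3780 Fy=-0.3460 x'=0.5945 y'=-9.0865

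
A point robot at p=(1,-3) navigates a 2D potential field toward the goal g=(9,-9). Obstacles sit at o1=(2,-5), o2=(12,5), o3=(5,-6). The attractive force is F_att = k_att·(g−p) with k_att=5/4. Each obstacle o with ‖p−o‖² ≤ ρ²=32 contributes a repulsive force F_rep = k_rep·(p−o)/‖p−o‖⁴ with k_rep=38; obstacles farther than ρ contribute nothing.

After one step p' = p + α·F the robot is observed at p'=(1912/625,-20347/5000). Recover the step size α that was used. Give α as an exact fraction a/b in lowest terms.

α = 1/4

F_att = 5/4·(g−p) = 5/4·(8,-6) = (10.0000,-7.5000)
o1: d²=5 ≤ ρ²=32; F_rep = 38·(-1,2)/5² = (-1.5200,3.0400)
o2: d²=185 > ρ²=32 → inactive
o3: d²=25 ≤ ρ²=32; F_rep = 38·(-4,3)/25² = (-0.2432,0.1824)
F = F_att + ΣF_rep = (8.2368,-4.2776)
Δp = p'−p = (2.0592,-1.0694); α = Δx/Fx = (1287/625) / (5148/625) = 1/4
check: Δy/Fy = (-5347/5000) / (-5347/1250) = 1/4 ✓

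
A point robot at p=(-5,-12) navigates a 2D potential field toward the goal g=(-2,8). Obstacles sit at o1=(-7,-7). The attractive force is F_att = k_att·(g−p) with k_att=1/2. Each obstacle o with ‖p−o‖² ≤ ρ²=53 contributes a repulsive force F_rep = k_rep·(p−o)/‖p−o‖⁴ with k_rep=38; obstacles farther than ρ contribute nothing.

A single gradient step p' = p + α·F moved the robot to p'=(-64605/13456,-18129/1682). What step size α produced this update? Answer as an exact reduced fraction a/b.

α = 1/8

F_att = 1/2·(g−p) = 1/2·(3,20) = (1.5000,10.0000)
o1: d²=29 ≤ ρ²=53; F_rep = 38·(2,-5)/29² = (0.0904,-0.2259)
F = F_att + ΣF_rep = (1.5904,9.7741)
Δp = p'−p = (0.1988,1.2218); α = Δx/Fx = (2675/13456) / (2675/1682) = 1/8
check: Δy/Fy = (2055/1682) / (8220/841) = 1/8 ✓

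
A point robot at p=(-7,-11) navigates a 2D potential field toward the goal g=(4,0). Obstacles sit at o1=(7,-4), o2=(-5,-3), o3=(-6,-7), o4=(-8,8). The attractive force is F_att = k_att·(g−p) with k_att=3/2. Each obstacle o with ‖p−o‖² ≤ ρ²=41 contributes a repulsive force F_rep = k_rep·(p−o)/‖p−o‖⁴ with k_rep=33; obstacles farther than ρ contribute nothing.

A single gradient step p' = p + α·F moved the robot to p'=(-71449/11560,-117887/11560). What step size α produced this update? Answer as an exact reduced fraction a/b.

F_att = 3/2·(g−p) = 3/2·(11,11) = (16.5000,16.5000)
o1: d²=245 > ρ²=41 → inactive
o2: d²=68 > ρ²=41 → inactive
o3: d²=17 ≤ ρ²=41; F_rep = 33·(-1,-4)/17² = (-0.1142,-0.4567)
o4: d²=362 > ρ²=41 → inactive
F = F_att + ΣF_rep = (16.3858,16.0433)
Δp = p'−p = (0.8193,0.8022); α = Δx/Fx = (9471/11560) / (9471/578) = 1/20
check: Δy/Fy = (9273/11560) / (9273/578) = 1/20 ✓

α = 1/20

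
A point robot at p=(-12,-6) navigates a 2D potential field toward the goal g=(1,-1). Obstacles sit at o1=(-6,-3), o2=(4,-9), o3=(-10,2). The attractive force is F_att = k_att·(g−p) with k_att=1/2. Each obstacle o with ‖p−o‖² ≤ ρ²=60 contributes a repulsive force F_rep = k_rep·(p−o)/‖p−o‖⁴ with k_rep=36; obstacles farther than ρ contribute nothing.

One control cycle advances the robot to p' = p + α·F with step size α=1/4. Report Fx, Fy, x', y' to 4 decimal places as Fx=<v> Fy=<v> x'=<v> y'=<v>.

Fx=6.3933 Fy=2.4467 x'=-10.4017 y'=-5.3883

F_att = 1/2·(g−p) = 1/2·(13,5) = (6.5000,2.5000)
o1: d²=45 ≤ ρ²=60; F_rep = 36·(-6,-3)/45² = (-0.1067,-0.0533)
o2: d²=265 > ρ²=60 → inactive
o3: d²=68 > ρ²=60 → inactive
F = F_att + ΣF_rep = (6.3933,2.4467)
p' = p + 1/4·F = (-10.4017,-5.3883)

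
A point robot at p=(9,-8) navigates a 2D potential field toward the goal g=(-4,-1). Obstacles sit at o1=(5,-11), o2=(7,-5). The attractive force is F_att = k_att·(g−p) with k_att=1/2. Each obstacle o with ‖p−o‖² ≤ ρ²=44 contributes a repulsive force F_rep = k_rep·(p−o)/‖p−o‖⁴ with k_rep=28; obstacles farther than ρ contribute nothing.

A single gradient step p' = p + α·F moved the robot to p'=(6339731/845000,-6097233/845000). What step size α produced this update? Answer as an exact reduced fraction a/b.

F_att = 1/2·(g−p) = 1/2·(-13,7) = (-6.5000,3.5000)
o1: d²=25 ≤ ρ²=44; F_rep = 28·(4,3)/25² = (0.1792,0.1344)
o2: d²=13 ≤ ρ²=44; F_rep = 28·(2,-3)/13² = (0.3314,-0.4970)
F = F_att + ΣF_rep = (-5.9894,3.1374)
Δp = p'−p = (-1.4974,0.7843); α = Δx/Fx = (-1265269/845000) / (-1265269/211250) = 1/4
check: Δy/Fy = (662767/845000) / (662767/211250) = 1/4 ✓

α = 1/4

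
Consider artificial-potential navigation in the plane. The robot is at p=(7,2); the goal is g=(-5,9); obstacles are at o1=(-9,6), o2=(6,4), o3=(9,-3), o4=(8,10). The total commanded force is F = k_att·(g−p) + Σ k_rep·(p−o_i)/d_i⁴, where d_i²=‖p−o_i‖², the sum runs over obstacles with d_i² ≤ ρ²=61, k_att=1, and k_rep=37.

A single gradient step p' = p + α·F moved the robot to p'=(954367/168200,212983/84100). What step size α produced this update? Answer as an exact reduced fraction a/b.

α = 1/8

F_att = 1·(g−p) = 1·(-12,7) = (-12.0000,7.0000)
o1: d²=272 > ρ²=61 → inactive
o2: d²=5 ≤ ρ²=61; F_rep = 37·(1,-2)/5² = (1.4800,-2.9600)
o3: d²=29 ≤ ρ²=61; F_rep = 37·(-2,5)/29² = (-0.0880,0.2200)
o4: d²=65 > ρ²=61 → inactive
F = F_att + ΣF_rep = (-10.6080,4.2600)
Δp = p'−p = (-1.3260,0.5325); α = Δx/Fx = (-223033/168200) / (-223033/21025) = 1/8
check: Δy/Fy = (44783/84100) / (89566/21025) = 1/8 ✓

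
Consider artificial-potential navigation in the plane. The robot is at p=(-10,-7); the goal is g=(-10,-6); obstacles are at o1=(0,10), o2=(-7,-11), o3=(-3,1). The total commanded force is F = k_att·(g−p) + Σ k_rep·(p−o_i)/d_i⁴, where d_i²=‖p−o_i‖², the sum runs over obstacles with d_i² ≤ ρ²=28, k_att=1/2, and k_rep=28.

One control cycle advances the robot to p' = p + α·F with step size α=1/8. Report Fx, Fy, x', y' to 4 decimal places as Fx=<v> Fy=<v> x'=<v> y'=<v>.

Fx=-0.1344 Fy=0.6792 x'=-10.0168 y'=-6.9151

F_att = 1/2·(g−p) = 1/2·(0,1) = (0.0000,0.5000)
o1: d²=389 > ρ²=28 → inactive
o2: d²=25 ≤ ρ²=28; F_rep = 28·(-3,4)/25² = (-0.1344,0.1792)
o3: d²=113 > ρ²=28 → inactive
F = F_att + ΣF_rep = (-0.1344,0.6792)
p' = p + 1/8·F = (-10.0168,-6.9151)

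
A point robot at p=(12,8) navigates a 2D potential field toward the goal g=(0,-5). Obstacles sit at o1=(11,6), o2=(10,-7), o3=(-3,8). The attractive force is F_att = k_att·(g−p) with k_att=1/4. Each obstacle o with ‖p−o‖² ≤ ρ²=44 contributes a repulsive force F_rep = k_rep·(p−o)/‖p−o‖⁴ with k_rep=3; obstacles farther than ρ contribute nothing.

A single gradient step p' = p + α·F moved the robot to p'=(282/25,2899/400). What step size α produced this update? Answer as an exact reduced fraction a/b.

α = 1/4

F_att = 1/4·(g−p) = 1/4·(-12,-13) = (-3.0000,-3.2500)
o1: d²=5 ≤ ρ²=44; F_rep = 3·(1,2)/5² = (0.1200,0.2400)
o2: d²=229 > ρ²=44 → inactive
o3: d²=225 > ρ²=44 → inactive
F = F_att + ΣF_rep = (-2.8800,-3.0100)
Δp = p'−p = (-0.7200,-0.7525); α = Δx/Fx = (-18/25) / (-72/25) = 1/4
check: Δy/Fy = (-301/400) / (-301/100) = 1/4 ✓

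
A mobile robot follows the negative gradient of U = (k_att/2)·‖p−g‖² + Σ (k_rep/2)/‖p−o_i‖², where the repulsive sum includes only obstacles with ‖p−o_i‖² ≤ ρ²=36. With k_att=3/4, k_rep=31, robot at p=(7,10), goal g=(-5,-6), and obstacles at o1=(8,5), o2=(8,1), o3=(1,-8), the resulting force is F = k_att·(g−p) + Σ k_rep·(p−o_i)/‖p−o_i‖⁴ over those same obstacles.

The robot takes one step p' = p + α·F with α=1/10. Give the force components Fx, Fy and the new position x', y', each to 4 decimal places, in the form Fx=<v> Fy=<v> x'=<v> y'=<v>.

Fx=-9.0459 Fy=-11.7707 x'=6.0954 y'=8.8229

F_att = 3/4·(g−p) = 3/4·(-12,-16) = (-9.0000,-12.0000)
o1: d²=26 ≤ ρ²=36; F_rep = 31·(-1,5)/26² = (-0.0459,0.2293)
o2: d²=82 > ρ²=36 → inactive
o3: d²=360 > ρ²=36 → inactive
F = F_att + ΣF_rep = (-9.0459,-11.7707)
p' = p + 1/10·F = (6.0954,8.8229)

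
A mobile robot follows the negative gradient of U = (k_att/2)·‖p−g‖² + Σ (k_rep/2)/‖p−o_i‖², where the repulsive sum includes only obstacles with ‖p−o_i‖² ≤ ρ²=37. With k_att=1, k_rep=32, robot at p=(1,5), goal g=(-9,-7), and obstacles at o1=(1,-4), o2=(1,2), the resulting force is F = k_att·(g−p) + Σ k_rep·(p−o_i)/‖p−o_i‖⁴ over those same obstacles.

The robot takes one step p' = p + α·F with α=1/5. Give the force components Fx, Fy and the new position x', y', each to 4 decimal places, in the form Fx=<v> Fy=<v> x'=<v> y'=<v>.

Fx=-10.0000 Fy=-10.8148 x'=-1.0000 y'=2.8370

F_att = 1·(g−p) = 1·(-10,-12) = (-10.0000,-12.0000)
o1: d²=81 > ρ²=37 → inactive
o2: d²=9 ≤ ρ²=37; F_rep = 32·(0,3)/9² = (0.0000,1.1852)
F = F_att + ΣF_rep = (-10.0000,-10.8148)
p' = p + 1/5·F = (-1.0000,2.8370)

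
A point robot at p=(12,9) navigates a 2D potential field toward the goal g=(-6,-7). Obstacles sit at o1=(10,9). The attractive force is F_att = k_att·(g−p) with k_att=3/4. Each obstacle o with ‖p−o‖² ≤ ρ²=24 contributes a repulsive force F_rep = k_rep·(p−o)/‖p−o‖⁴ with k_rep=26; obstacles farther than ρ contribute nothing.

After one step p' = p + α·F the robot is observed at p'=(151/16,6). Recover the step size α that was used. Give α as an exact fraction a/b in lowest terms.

F_att = 3/4·(g−p) = 3/4·(-18,-16) = (-13.5000,-12.0000)
o1: d²=4 ≤ ρ²=24; F_rep = 26·(2,0)/4² = (3.2500,0.0000)
F = F_att + ΣF_rep = (-10.2500,-12.0000)
Δp = p'−p = (-2.5625,-3.0000); α = Δx/Fx = (-41/16) / (-41/4) = 1/4
check: Δy/Fy = (-3) / (-12) = 1/4 ✓

α = 1/4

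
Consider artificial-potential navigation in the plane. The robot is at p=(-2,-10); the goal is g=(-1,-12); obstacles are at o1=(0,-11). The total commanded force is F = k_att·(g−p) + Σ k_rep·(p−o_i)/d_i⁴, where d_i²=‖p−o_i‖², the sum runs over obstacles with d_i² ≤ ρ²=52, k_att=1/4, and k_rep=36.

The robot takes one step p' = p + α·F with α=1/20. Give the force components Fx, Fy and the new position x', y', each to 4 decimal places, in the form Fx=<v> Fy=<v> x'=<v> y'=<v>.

F_att = 1/4·(g−p) = 1/4·(1,-2) = (0.2500,-0.5000)
o1: d²=5 ≤ ρ²=52; F_rep = 36·(-2,1)/5² = (-2.8800,1.4400)
F = F_att + ΣF_rep = (-2.6300,0.9400)
p' = p + 1/20·F = (-2.1315,-9.9530)

Fx=-2.6300 Fy=0.9400 x'=-2.1315 y'=-9.9530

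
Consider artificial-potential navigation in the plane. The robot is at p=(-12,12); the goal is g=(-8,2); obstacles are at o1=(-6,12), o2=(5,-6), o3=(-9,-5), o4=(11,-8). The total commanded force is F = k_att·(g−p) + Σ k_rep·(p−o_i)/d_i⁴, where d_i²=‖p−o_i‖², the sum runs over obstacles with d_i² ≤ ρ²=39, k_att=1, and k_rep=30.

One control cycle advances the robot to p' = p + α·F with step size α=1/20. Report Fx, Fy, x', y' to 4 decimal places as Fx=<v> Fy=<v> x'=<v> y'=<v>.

Fx=3.8611 Fy=-10.0000 x'=-11.8069 y'=11.5000

F_att = 1·(g−p) = 1·(4,-10) = (4.0000,-10.0000)
o1: d²=36 ≤ ρ²=39; F_rep = 30·(-6,0)/36² = (-0.1389,0.0000)
o2: d²=613 > ρ²=39 → inactive
o3: d²=298 > ρ²=39 → inactive
o4: d²=929 > ρ²=39 → inactive
F = F_att + ΣF_rep = (3.8611,-10.0000)
p' = p + 1/20·F = (-11.8069,11.5000)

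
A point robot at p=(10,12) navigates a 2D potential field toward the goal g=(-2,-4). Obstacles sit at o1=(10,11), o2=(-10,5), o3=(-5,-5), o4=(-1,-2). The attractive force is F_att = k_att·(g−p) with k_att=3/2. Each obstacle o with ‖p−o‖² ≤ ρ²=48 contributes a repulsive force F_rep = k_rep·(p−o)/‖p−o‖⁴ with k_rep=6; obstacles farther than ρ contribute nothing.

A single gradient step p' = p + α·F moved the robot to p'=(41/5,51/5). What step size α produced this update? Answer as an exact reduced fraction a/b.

F_att = 3/2·(g−p) = 3/2·(-12,-16) = (-18.0000,-24.0000)
o1: d²=1 ≤ ρ²=48; F_rep = 6·(0,1)/1² = (0.0000,6.0000)
o2: d²=449 > ρ²=48 → inactive
o3: d²=514 > ρ²=48 → inactive
o4: d²=317 > ρ²=48 → inactive
F = F_att + ΣF_rep = (-18.0000,-18.0000)
Δp = p'−p = (-1.8000,-1.8000); α = Δx/Fx = (-9/5) / (-18) = 1/10
check: Δy/Fy = (-9/5) / (-18) = 1/10 ✓

α = 1/10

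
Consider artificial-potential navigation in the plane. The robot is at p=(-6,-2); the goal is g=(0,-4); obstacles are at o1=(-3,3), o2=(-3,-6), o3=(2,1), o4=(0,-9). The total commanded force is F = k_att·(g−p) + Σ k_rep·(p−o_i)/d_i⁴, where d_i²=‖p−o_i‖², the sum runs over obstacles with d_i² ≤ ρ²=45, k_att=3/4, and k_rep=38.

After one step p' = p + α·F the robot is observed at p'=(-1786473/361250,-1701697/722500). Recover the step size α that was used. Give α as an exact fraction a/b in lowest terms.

α = 1/4

F_att = 3/4·(g−p) = 3/4·(6,-2) = (4.5000,-1.5000)
o1: d²=34 ≤ ρ²=45; F_rep = 38·(-3,-5)/34² = (-0.0986,-0.1644)
o2: d²=25 ≤ ρ²=45; F_rep = 38·(-3,4)/25² = (-0.1824,0.2432)
o3: d²=73 > ρ²=45 → inactive
o4: d²=85 > ρ²=45 → inactive
F = F_att + ΣF_rep = (4.2190,-1.4212)
Δp = p'−p = (1.0547,-0.3553); α = Δx/Fx = (381027/361250) / (762054/180625) = 1/4
check: Δy/Fy = (-256697/722500) / (-256697/180625) = 1/4 ✓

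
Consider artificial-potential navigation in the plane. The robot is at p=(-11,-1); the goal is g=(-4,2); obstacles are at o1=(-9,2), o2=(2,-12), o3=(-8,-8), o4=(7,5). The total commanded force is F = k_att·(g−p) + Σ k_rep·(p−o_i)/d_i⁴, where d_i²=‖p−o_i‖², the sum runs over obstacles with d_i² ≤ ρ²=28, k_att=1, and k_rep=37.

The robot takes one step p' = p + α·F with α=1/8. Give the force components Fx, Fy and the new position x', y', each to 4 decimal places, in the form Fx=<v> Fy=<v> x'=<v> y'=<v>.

F_att = 1·(g−p) = 1·(7,3) = (7.0000,3.0000)
o1: d²=13 ≤ ρ²=28; F_rep = 37·(-2,-3)/13² = (-0.4379,-0.6568)
o2: d²=290 > ρ²=28 → inactive
o3: d²=58 > ρ²=28 → inactive
o4: d²=360 > ρ²=28 → inactive
F = F_att + ΣF_rep = (6.5621,2.3432)
p' = p + 1/8·F = (-10.1797,-0.7071)

Fx=6.5621 Fy=2.3432 x'=-10.1797 y'=-0.7071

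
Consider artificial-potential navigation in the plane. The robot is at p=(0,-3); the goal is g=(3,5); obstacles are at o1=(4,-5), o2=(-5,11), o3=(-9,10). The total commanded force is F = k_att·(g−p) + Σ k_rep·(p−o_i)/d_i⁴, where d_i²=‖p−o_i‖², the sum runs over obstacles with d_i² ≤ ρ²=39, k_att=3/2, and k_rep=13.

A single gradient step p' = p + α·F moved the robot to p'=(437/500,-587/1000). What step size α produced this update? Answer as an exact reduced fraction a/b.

α = 1/5

F_att = 3/2·(g−p) = 3/2·(3,8) = (4.5000,12.0000)
o1: d²=20 ≤ ρ²=39; F_rep = 13·(-4,2)/20² = (-0.1300,0.0650)
o2: d²=221 > ρ²=39 → inactive
o3: d²=250 > ρ²=39 → inactive
F = F_att + ΣF_rep = (4.3700,12.0650)
Δp = p'−p = (0.8740,2.4130); α = Δx/Fx = (437/500) / (437/100) = 1/5
check: Δy/Fy = (2413/1000) / (2413/200) = 1/5 ✓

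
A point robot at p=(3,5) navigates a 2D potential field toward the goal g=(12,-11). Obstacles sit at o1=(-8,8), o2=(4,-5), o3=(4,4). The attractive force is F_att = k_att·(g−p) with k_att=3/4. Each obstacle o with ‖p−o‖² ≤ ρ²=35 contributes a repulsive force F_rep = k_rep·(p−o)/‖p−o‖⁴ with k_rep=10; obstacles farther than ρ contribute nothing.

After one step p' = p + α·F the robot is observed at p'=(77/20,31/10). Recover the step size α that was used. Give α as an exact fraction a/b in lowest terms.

α = 1/5

F_att = 3/4·(g−p) = 3/4·(9,-16) = (6.7500,-12.0000)
o1: d²=130 > ρ²=35 → inactive
o2: d²=101 > ρ²=35 → inactive
o3: d²=2 ≤ ρ²=35; F_rep = 10·(-1,1)/2² = (-2.5000,2.5000)
F = F_att + ΣF_rep = (4.2500,-9.5000)
Δp = p'−p = (0.8500,-1.9000); α = Δx/Fx = (17/20) / (17/4) = 1/5
check: Δy/Fy = (-19/10) / (-19/2) = 1/5 ✓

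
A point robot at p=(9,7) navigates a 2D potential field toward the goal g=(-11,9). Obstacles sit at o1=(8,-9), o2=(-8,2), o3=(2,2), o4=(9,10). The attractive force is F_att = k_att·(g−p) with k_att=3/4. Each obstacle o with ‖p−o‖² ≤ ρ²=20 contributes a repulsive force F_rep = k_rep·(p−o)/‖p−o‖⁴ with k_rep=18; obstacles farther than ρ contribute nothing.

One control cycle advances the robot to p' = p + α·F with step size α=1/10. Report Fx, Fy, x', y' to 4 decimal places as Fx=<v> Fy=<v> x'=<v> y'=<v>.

F_att = 3/4·(g−p) = 3/4·(-20,2) = (-15.0000,1.5000)
o1: d²=257 > ρ²=20 → inactive
o2: d²=314 > ρ²=20 → inactive
o3: d²=74 > ρ²=20 → inactive
o4: d²=9 ≤ ρ²=20; F_rep = 18·(0,-3)/9² = (0.0000,-0.6667)
F = F_att + ΣF_rep = (-15.0000,0.8333)
p' = p + 1/10·F = (7.5000,7.0833)

Fx=-15.0000 Fy=0.8333 x'=7.5000 y'=7.0833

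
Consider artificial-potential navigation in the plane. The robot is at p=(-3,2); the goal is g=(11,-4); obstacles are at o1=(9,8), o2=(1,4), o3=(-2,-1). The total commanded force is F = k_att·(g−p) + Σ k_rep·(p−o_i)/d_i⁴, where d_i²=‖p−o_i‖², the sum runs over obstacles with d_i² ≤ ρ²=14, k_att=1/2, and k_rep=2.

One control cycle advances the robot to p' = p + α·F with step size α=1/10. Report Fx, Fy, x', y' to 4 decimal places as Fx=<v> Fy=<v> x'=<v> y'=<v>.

Fx=6.9800 Fy=-2.9400 x'=-2.3020 y'=1.7060

F_att = 1/2·(g−p) = 1/2·(14,-6) = (7.0000,-3.0000)
o1: d²=180 > ρ²=14 → inactive
o2: d²=20 > ρ²=14 → inactive
o3: d²=10 ≤ ρ²=14; F_rep = 2·(-1,3)/10² = (-0.0200,0.0600)
F = F_att + ΣF_rep = (6.9800,-2.9400)
p' = p + 1/10·F = (-2.3020,1.7060)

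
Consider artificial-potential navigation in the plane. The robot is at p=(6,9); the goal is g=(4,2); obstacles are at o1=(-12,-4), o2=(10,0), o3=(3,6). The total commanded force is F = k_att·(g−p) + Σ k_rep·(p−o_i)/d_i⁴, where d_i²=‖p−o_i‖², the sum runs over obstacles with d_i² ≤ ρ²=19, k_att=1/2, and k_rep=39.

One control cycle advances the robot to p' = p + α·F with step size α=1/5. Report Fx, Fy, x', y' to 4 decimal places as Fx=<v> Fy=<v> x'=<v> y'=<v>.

F_att = 1/2·(g−p) = 1/2·(-2,-7) = (-1.0000,-3.5000)
o1: d²=493 > ρ²=19 → inactive
o2: d²=97 > ρ²=19 → inactive
o3: d²=18 ≤ ρ²=19; F_rep = 39·(3,3)/18² = (0.3611,0.3611)
F = F_att + ΣF_rep = (-0.6389,-3.1389)
p' = p + 1/5·F = (5.8722,8.3722)

Fx=-0.6389 Fy=-3.1389 x'=5.8722 y'=8.3722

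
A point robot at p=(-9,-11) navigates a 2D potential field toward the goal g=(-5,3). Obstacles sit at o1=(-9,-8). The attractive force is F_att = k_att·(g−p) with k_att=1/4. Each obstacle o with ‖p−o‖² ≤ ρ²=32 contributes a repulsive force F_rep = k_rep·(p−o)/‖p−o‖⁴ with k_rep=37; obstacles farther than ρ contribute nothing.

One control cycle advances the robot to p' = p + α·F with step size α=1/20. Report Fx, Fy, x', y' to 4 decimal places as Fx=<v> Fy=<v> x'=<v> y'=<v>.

F_att = 1/4·(g−p) = 1/4·(4,14) = (1.0000,3.5000)
o1: d²=9 ≤ ρ²=32; F_rep = 37·(0,-3)/9² = (0.0000,-1.3704)
F = F_att + ΣF_rep = (1.0000,2.1296)
p' = p + 1/20·F = (-8.9500,-10.8935)

Fx=1.0000 Fy=2.1296 x'=-8.9500 y'=-10.8935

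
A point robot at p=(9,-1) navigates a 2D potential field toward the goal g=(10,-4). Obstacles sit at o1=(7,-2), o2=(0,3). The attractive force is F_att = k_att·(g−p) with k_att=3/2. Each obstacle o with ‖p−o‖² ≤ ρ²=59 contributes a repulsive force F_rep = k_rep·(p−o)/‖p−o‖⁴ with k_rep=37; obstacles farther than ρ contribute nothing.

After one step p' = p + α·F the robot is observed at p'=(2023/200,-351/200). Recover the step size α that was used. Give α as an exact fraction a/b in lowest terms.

F_att = 3/2·(g−p) = 3/2·(1,-3) = (1.5000,-4.5000)
o1: d²=5 ≤ ρ²=59; F_rep = 37·(2,1)/5² = (2.9600,1.4800)
o2: d²=97 > ρ²=59 → inactive
F = F_att + ΣF_rep = (4.4600,-3.0200)
Δp = p'−p = (1.1150,-0.7550); α = Δx/Fx = (223/200) / (223/50) = 1/4
check: Δy/Fy = (-151/200) / (-151/50) = 1/4 ✓

α = 1/4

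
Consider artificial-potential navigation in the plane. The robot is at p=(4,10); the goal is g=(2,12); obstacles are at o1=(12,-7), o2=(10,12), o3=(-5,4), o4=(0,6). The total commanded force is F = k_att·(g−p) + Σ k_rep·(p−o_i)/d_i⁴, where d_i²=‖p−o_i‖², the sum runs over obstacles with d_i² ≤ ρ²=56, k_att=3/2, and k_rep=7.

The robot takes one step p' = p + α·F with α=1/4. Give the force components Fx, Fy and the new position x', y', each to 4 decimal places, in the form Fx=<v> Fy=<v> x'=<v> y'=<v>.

Fx=-2.9989 Fy=3.0186 x'=3.2503 y'=10.7546

F_att = 3/2·(g−p) = 3/2·(-2,2) = (-3.0000,3.0000)
o1: d²=353 > ρ²=56 → inactive
o2: d²=40 ≤ ρ²=56; F_rep = 7·(-6,-2)/40² = (-0.0262,-0.0088)
o3: d²=117 > ρ²=56 → inactive
o4: d²=32 ≤ ρ²=56; F_rep = 7·(4,4)/32² = (0.0273,0.0273)
F = F_att + ΣF_rep = (-2.9989,3.0186)
p' = p + 1/4·F = (3.2503,10.7546)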